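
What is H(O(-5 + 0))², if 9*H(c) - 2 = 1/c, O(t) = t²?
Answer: 289/5625 ≈ 0.051378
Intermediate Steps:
H(c) = 2/9 + 1/(9*c)
H(O(-5 + 0))² = ((1 + 2*(-5 + 0)²)/(9*((-5 + 0)²)))² = ((1 + 2*(-5)²)/(9*((-5)²)))² = ((⅑)*(1 + 2*25)/25)² = ((⅑)*(1/25)*(1 + 50))² = ((⅑)*(1/25)*51)² = (17/75)² = 289/5625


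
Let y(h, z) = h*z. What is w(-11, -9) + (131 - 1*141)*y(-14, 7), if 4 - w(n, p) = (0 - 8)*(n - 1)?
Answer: 888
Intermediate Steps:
w(n, p) = -4 + 8*n (w(n, p) = 4 - (0 - 8)*(n - 1) = 4 - (-8)*(-1 + n) = 4 - (8 - 8*n) = 4 + (-8 + 8*n) = -4 + 8*n)
w(-11, -9) + (131 - 1*141)*y(-14, 7) = (-4 + 8*(-11)) + (131 - 1*141)*(-14*7) = (-4 - 88) + (131 - 141)*(-98) = -92 - 10*(-98) = -92 + 980 = 888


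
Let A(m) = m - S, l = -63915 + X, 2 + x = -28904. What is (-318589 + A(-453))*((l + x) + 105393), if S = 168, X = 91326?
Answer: -33165280580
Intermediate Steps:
x = -28906 (x = -2 - 28904 = -28906)
l = 27411 (l = -63915 + 91326 = 27411)
A(m) = -168 + m (A(m) = m - 1*168 = m - 168 = -168 + m)
(-318589 + A(-453))*((l + x) + 105393) = (-318589 + (-168 - 453))*((27411 - 28906) + 105393) = (-318589 - 621)*(-1495 + 105393) = -319210*103898 = -33165280580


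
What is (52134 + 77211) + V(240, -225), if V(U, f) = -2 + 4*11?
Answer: 129387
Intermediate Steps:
V(U, f) = 42 (V(U, f) = -2 + 44 = 42)
(52134 + 77211) + V(240, -225) = (52134 + 77211) + 42 = 129345 + 42 = 129387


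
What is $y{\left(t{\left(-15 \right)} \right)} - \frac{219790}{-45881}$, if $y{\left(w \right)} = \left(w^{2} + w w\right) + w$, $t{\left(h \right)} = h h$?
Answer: $\frac{4655994265}{45881} \approx 1.0148 \cdot 10^{5}$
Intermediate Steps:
$t{\left(h \right)} = h^{2}$
$y{\left(w \right)} = w + 2 w^{2}$ ($y{\left(w \right)} = \left(w^{2} + w^{2}\right) + w = 2 w^{2} + w = w + 2 w^{2}$)
$y{\left(t{\left(-15 \right)} \right)} - \frac{219790}{-45881} = \left(-15\right)^{2} \left(1 + 2 \left(-15\right)^{2}\right) - \frac{219790}{-45881} = 225 \left(1 + 2 \cdot 225\right) - 219790 \left(- \frac{1}{45881}\right) = 225 \left(1 + 450\right) - - \frac{219790}{45881} = 225 \cdot 451 + \frac{219790}{45881} = 101475 + \frac{219790}{45881} = \frac{4655994265}{45881}$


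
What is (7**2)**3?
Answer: 117649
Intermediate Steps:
(7**2)**3 = 49**3 = 117649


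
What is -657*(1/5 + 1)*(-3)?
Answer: 11826/5 ≈ 2365.2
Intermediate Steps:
-657*(1/5 + 1)*(-3) = -3942*(-3)/5 = -657*(-18/5) = 11826/5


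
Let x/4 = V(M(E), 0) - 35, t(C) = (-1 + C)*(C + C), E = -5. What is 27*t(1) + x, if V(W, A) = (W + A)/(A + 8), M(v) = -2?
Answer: -141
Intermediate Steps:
t(C) = 2*C*(-1 + C) (t(C) = (-1 + C)*(2*C) = 2*C*(-1 + C))
V(W, A) = (A + W)/(8 + A)
x = -141 (x = 4*((0 - 2)/(8 + 0) - 35) = 4*(-2/8 - 35) = 4*((⅛)*(-2) - 35) = 4*(-¼ - 35) = 4*(-141/4) = -141)
27*t(1) + x = 27*(2*1*(-1 + 1)) - 141 = 27*(2*1*0) - 141 = 27*0 - 141 = 0 - 141 = -141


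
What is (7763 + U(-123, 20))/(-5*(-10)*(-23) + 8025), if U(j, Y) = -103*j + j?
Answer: 20309/6875 ≈ 2.9540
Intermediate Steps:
U(j, Y) = -102*j
(7763 + U(-123, 20))/(-5*(-10)*(-23) + 8025) = (7763 - 102*(-123))/(-5*(-10)*(-23) + 8025) = (7763 + 12546)/(50*(-23) + 8025) = 20309/(-1150 + 8025) = 20309/6875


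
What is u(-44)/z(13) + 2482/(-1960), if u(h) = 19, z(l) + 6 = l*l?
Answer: -183663/159740 ≈ -1.1498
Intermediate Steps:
z(l) = -6 + l² (z(l) = -6 + l*l = -6 + l²)
u(-44)/z(13) + 2482/(-1960) = 19/(-6 + 13²) + 2482/(-1960) = 19/(-6 + 169) + 2482*(-1/1960) = 19/163 - 1241/980 = -183663/159740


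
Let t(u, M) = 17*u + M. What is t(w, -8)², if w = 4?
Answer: 3600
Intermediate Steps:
t(u, M) = M + 17*u
t(w, -8)² = (-8 + 17*4)² = (-8 + 68)² = 60² = 3600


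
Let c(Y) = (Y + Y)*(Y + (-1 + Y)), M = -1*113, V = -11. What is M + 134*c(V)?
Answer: 67691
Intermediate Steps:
M = -113
c(Y) = 2*Y*(-1 + 2*Y) (c(Y) = (2*Y)*(-1 + 2*Y) = 2*Y*(-1 + 2*Y))
M + 134*c(V) = -113 + 134*(2*(-11)*(-1 + 2*(-11))) = -113 + 134*(2*(-11)*(-1 - 22)) = -113 + 134*(2*(-11)*(-23)) = -113 + 134*506 = -113 + 67804 = 67691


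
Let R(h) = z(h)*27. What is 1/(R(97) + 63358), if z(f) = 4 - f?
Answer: 1/60847 ≈ 1.6435e-5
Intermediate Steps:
R(h) = 108 - 27*h (R(h) = (4 - h)*27 = 108 - 27*h)
1/(R(97) + 63358) = 1/((108 - 27*97) + 63358) = 1/((108 - 2619) + 63358) = 1/(-2511 + 63358) = 1/60847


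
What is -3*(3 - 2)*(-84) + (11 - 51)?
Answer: 212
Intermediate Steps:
-3*(3 - 2)*(-84) + (11 - 51) = -3*1*(-84) - 40 = -3*(-84) - 40 = 252 - 40 = 212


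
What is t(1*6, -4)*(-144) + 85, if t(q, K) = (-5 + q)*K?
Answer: 661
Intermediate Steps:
t(q, K) = K*(-5 + q)
t(1*6, -4)*(-144) + 85 = -4*(-5 + 1*6)*(-144) + 85 = -4*(-5 + 6)*(-144) + 85 = -4*1*(-144) + 85 = -4*(-144) + 85 = 576 + 85 = 661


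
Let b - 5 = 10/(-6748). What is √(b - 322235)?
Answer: 5*I*√146729055214/3374 ≈ 567.65*I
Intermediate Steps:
b = 16865/3374 (b = 5 + 10/(-6748) = 5 - 1/6748*10 = 5 - 5/3374 = 16865/3374 ≈ 4.9985)
√(b - 322235) = √(16865/3374 - 322235) = √(-1087204025/3374) = 5*I*√146729055214/3374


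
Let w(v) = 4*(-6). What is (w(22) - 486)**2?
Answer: 260100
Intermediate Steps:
w(v) = -24
(w(22) - 486)**2 = (-24 - 486)**2 = (-510)**2 = 260100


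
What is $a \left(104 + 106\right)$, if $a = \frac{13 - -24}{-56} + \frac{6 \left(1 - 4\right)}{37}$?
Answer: $- \frac{35655}{148} \approx -240.91$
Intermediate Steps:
$a = - \frac{2377}{2072}$ ($a = \left(13 + 24\right) \left(- \frac{1}{56}\right) + 6 \left(-3\right) \frac{1}{37} = 37 \left(- \frac{1}{56}\right) - \frac{18}{37} = - \frac{37}{56} - \frac{18}{37} = - \frac{2377}{2072} \approx -1.1472$)
$a \left(104 + 106\right) = - \frac{2377 \left(104 + 106\right)}{2072} = \left(- \frac{2377}{2072}\right) 210 = - \frac{35655}{148}$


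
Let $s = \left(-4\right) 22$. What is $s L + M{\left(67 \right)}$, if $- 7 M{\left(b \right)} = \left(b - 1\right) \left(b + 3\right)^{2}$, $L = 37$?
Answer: $-49456$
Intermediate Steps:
$M{\left(b \right)} = - \frac{\left(3 + b\right)^{2} \left(-1 + b\right)}{7}$ ($M{\left(b \right)} = - \frac{\left(b - 1\right) \left(b + 3\right)^{2}}{7} = - \frac{\left(-1 + b\right) \left(3 + b\right)^{2}}{7} = - \frac{\left(3 + b\right)^{2} \left(-1 + b\right)}{7}$)
$s = -88$
$s L + M{\left(67 \right)} = \left(-88\right) 37 + \frac{\left(3 + 67\right)^{2} \left(1 - 67\right)}{7} = -3256 + \frac{70^{2} \left(1 - 67\right)}{7} = -3256 + \frac{1}{7} \cdot 4900 \left(-66\right) = -3256 - 46200 = -49456$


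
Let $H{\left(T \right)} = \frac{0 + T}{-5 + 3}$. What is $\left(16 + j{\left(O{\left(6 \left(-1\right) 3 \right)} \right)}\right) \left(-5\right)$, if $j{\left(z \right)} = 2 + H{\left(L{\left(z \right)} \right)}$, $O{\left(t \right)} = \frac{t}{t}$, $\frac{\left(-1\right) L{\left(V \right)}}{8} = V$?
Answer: $-110$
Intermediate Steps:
$L{\left(V \right)} = - 8 V$
$O{\left(t \right)} = 1$
$H{\left(T \right)} = - \frac{T}{2}$ ($H{\left(T \right)} = \frac{T}{-2} = T \left(- \frac{1}{2}\right) = - \frac{T}{2}$)
$j{\left(z \right)} = 2 + 4 z$ ($j{\left(z \right)} = 2 - \frac{\left(-8\right) z}{2} = 2 + 4 z$)
$\left(16 + j{\left(O{\left(6 \left(-1\right) 3 \right)} \right)}\right) \left(-5\right) = \left(16 + \left(2 + 4 \cdot 1\right)\right) \left(-5\right) = \left(16 + \left(2 + 4\right)\right) \left(-5\right) = \left(16 + 6\right) \left(-5\right) = 22 \left(-5\right) = -110$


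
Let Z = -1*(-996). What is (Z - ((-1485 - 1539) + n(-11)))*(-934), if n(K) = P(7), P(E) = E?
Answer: -3748142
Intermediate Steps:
Z = 996
n(K) = 7
(Z - ((-1485 - 1539) + n(-11)))*(-934) = (996 - ((-1485 - 1539) + 7))*(-934) = (996 - (-3024 + 7))*(-934) = (996 - 1*(-3017))*(-934) = (996 + 3017)*(-934) = 4013*(-934) = -3748142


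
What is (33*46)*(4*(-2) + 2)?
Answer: -9108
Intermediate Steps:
(33*46)*(4*(-2) + 2) = 1518*(-8 + 2) = 1518*(-6) = -9108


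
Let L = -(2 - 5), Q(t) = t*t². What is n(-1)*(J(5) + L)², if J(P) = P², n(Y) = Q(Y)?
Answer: -784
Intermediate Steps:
Q(t) = t³
n(Y) = Y³
L = 3 (L = -1*(-3) = 3)
n(-1)*(J(5) + L)² = (-1)³*(5² + 3)² = -(25 + 3)² = -1*28² = -1*784 = -784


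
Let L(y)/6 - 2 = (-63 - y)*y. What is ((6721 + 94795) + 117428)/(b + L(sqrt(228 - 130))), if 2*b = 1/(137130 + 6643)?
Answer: 10427259699524778880/1130343314649984287 - 47900224533898243584*sqrt(2)/1130343314649984287 ≈ -50.705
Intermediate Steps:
L(y) = 12 + 6*y*(-63 - y) (L(y) = 12 + 6*((-63 - y)*y) = 12 + 6*(y*(-63 - y)) = 12 + 6*y*(-63 - y))
b = 1/287546 (b = 1/(2*(137130 + 6643)) = (1/2)/143773 = (1/2)*(1/143773) = 1/287546 ≈ 3.4777e-6)
((6721 + 94795) + 117428)/(b + L(sqrt(228 - 130))) = ((6721 + 94795) + 117428)/(1/287546 + (12 - 378*sqrt(228 - 130) - 6*(sqrt(228 - 130))**2)) = (101516 + 117428)/(1/287546 + (12 - 2646*sqrt(2) - 6*(sqrt(98))**2)) = 218944/(1/287546 + (12 - 2646*sqrt(2) - 6*(7*sqrt(2))**2)) = 218944/(1/287546 + (12 - 2646*sqrt(2) - 6*98)) = 218944/(1/287546 + (12 - 2646*sqrt(2) - 588)) = 218944/(1/287546 + (-576 - 2646*sqrt(2))) = 218944/(-165626495/287546 - 2646*sqrt(2))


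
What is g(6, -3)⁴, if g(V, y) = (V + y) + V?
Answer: 6561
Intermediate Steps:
g(V, y) = y + 2*V
g(6, -3)⁴ = (-3 + 2*6)⁴ = (-3 + 12)⁴ = 9⁴ = 6561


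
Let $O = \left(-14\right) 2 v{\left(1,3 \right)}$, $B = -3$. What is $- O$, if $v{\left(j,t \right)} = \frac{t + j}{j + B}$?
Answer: $-56$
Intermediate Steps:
$v{\left(j,t \right)} = \frac{j + t}{-3 + j}$ ($v{\left(j,t \right)} = \frac{t + j}{j - 3} = \frac{j + t}{-3 + j}$)
$O = 56$ ($O = \left(-14\right) 2 \frac{1 + 3}{-3 + 1} = - 28 \frac{1}{-2} \cdot 4 = - 28 \left(\left(- \frac{1}{2}\right) 4\right) = \left(-28\right) \left(-2\right) = 56$)
$- O = \left(-1\right) 56 = -56$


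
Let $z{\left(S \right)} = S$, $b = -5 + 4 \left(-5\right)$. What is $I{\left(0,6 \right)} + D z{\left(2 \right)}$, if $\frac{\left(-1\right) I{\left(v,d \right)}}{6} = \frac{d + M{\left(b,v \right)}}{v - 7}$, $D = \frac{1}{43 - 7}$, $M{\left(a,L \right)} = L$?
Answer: $\frac{655}{126} \approx 5.1984$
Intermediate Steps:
$b = -25$ ($b = -5 - 20 = -25$)
$D = \frac{1}{36} \approx 0.027778$
$I{\left(v,d \right)} = - \frac{6 \left(d + v\right)}{-7 + v}$ ($I{\left(v,d \right)} = - 6 \frac{d + v}{v - 7} = - 6 \frac{d + v}{-7 + v} = - \frac{6 \left(d + v\right)}{-7 + v}$)
$I{\left(0,6 \right)} + D z{\left(2 \right)} = \frac{6 \left(\left(-1\right) 6 - 0\right)}{-7 + 0} + \frac{1}{36} \cdot 2 = \frac{6 \left(-6 + 0\right)}{-7} + \frac{1}{18} = 6 \left(- \frac{1}{7}\right) \left(-6\right) + \frac{1}{18} = \frac{36}{7} + \frac{1}{18} = \frac{655}{126}$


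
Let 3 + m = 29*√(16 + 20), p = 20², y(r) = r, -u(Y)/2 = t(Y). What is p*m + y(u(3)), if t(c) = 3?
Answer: 68394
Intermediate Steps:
u(Y) = -6 (u(Y) = -2*3 = -6)
p = 400
m = 171 (m = -3 + 29*√(16 + 20) = -3 + 29*√36 = -3 + 29*6 = -3 + 174 = 171)
p*m + y(u(3)) = 400*171 - 6 = 68400 - 6 = 68394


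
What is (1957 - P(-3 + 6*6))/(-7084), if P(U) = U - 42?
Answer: -983/3542 ≈ -0.27753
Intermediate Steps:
P(U) = -42 + U
(1957 - P(-3 + 6*6))/(-7084) = (1957 - (-42 + (-3 + 6*6)))/(-7084) = (1957 - (-42 + (-3 + 36)))*(-1/7084) = (1957 - (-42 + 33))*(-1/7084) = (1957 - 1*(-9))*(-1/7084) = (1957 + 9)*(-1/7084) = 1966*(-1/7084) = -983/3542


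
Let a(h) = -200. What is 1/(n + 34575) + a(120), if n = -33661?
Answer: -182799/914 ≈ -200.00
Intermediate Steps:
1/(n + 34575) + a(120) = 1/(-33661 + 34575) - 200 = 1/914 - 200 = -182799/914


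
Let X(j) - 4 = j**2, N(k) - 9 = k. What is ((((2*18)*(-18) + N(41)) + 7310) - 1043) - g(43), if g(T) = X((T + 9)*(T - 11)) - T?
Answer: -2763188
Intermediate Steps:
N(k) = 9 + k
X(j) = 4 + j**2
g(T) = 4 - T + (-11 + T)**2*(9 + T)**2 (g(T) = (4 + ((T + 9)*(T - 11))**2) - T = (4 + ((9 + T)*(-11 + T))**2) - T = (4 + ((-11 + T)*(9 + T))**2) - T = (4 + (-11 + T)**2*(9 + T)**2) - T = 4 - T + (-11 + T)**2*(9 + T)**2)
((((2*18)*(-18) + N(41)) + 7310) - 1043) - g(43) = ((((2*18)*(-18) + (9 + 41)) + 7310) - 1043) - (4 + (99 - 1*43**2 + 2*43)**2 - 1*43) = (((36*(-18) + 50) + 7310) - 1043) - (4 + (99 - 1*1849 + 86)**2 - 43) = (((-648 + 50) + 7310) - 1043) - (4 + (99 - 1849 + 86)**2 - 43) = ((-598 + 7310) - 1043) - (4 + (-1664)**2 - 43) = (6712 - 1043) - (4 + 2768896 - 43) = 5669 - 1*2768857 = 5669 - 2768857 = -2763188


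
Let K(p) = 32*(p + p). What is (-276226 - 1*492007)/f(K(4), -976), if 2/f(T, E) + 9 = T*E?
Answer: 191954538545/2 ≈ 9.5977e+10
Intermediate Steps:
K(p) = 64*p (K(p) = 32*(2*p) = 64*p)
f(T, E) = 2/(-9 + E*T) (f(T, E) = 2/(-9 + T*E) = 2/(-9 + E*T))
(-276226 - 1*492007)/f(K(4), -976) = (-276226 - 1*492007)/((2/(-9 - 62464*4))) = (-276226 - 492007)/((2/(-9 - 976*256))) = -768233/(2/(-9 - 249856)) = -768233/(2/(-249865)) = -768233/(2*(-1/249865)) = -768233/(-2/249865) = -768233*(-249865/2) = 191954538545/2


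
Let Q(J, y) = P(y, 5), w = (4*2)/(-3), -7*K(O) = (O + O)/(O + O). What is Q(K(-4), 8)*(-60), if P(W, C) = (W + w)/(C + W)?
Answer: -320/13 ≈ -24.615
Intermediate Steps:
K(O) = -1/7 (K(O) = -(O + O)/(7*(O + O)) = -2*O/(7*(2*O)) = -2*O*1/(2*O)/7 = -1/7*1 = -1/7)
w = -8/3 (w = 8*(-1/3) = -8/3 ≈ -2.6667)
P(W, C) = (-8/3 + W)/(C + W) (P(W, C) = (W - 8/3)/(C + W) = (-8/3 + W)/(C + W))
Q(J, y) = (-8/3 + y)/(5 + y)
Q(K(-4), 8)*(-60) = ((-8/3 + 8)/(5 + 8))*(-60) = ((16/3)/13)*(-60) = ((1/13)*(16/3))*(-60) = (16/39)*(-60) = -320/13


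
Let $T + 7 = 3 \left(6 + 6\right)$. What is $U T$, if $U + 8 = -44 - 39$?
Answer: $-2639$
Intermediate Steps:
$T = 29$ ($T = -7 + 3 \left(6 + 6\right) = -7 + 3 \cdot 12 = -7 + 36 = 29$)
$U = -91$ ($U = -8 - 83 = -91$)
$U T = \left(-91\right) 29 = -2639$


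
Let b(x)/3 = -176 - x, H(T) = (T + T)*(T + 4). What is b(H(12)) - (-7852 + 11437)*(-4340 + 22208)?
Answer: -64058460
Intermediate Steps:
H(T) = 2*T*(4 + T) (H(T) = (2*T)*(4 + T) = 2*T*(4 + T))
b(x) = -528 - 3*x (b(x) = 3*(-176 - x) = -528 - 3*x)
b(H(12)) - (-7852 + 11437)*(-4340 + 22208) = (-528 - 6*12*(4 + 12)) - (-7852 + 11437)*(-4340 + 22208) = (-528 - 6*12*16) - 3585*17868 = (-528 - 3*384) - 1*64056780 = (-528 - 1152) - 64056780 = -1680 - 64056780 = -64058460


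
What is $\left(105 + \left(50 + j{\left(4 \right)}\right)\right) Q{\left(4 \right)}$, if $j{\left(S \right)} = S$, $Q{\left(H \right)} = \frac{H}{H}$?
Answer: $159$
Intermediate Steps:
$Q{\left(H \right)} = 1$
$\left(105 + \left(50 + j{\left(4 \right)}\right)\right) Q{\left(4 \right)} = \left(105 + \left(50 + 4\right)\right) 1 = \left(105 + 54\right) 1 = 159 \cdot 1 = 159$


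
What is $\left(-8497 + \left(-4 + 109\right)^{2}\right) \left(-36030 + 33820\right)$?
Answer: $-5586880$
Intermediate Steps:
$\left(-8497 + \left(-4 + 109\right)^{2}\right) \left(-36030 + 33820\right) = \left(-8497 + 105^{2}\right) \left(-2210\right) = \left(-8497 + 11025\right) \left(-2210\right) = 2528 \left(-2210\right) = -5586880$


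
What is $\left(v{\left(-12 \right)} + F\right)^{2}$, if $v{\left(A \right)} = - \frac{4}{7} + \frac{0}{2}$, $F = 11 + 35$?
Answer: $\frac{101124}{49} \approx 2063.8$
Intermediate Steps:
$F = 46$
$v{\left(A \right)} = - \frac{4}{7}$ ($v{\left(A \right)} = \left(-4\right) \frac{1}{7} + 0 \cdot \frac{1}{2} = - \frac{4}{7} + 0 = - \frac{4}{7}$)
$\left(v{\left(-12 \right)} + F\right)^{2} = \left(- \frac{4}{7} + 46\right)^{2} = \left(\frac{318}{7}\right)^{2} = \frac{101124}{49}$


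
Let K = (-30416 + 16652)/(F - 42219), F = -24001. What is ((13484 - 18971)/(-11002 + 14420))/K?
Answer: -976745/126466 ≈ -7.7234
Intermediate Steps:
K = 3441/16555 (K = (-30416 + 16652)/(-24001 - 42219) = -13764/(-66220) = -13764*(-1/66220) = 3441/16555 ≈ 0.20785)
((13484 - 18971)/(-11002 + 14420))/K = ((13484 - 18971)/(-11002 + 14420))/(3441/16555) = -5487/3418*(16555/3441) = -5487*1/3418*(16555/3441) = -5487/3418*16555/3441 = -976745/126466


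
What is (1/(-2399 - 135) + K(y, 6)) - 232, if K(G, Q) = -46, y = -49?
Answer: -704453/2534 ≈ -278.00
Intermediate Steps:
(1/(-2399 - 135) + K(y, 6)) - 232 = (1/(-2399 - 135) - 46) - 232 = (1/(-2534) - 46) - 232 = (-1/2534 - 46) - 232 = -116565/2534 - 232 = -704453/2534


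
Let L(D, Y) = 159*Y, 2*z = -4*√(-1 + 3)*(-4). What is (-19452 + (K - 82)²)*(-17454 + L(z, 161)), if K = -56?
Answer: -3323160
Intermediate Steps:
z = 8*√2 (z = (-4*√(-1 + 3)*(-4))/2 = (-4*√2*(-4))/2 = (16*√2)/2 = 8*√2 ≈ 11.314)
(-19452 + (K - 82)²)*(-17454 + L(z, 161)) = (-19452 + (-56 - 82)²)*(-17454 + 159*161) = (-19452 + (-138)²)*(-17454 + 25599) = (-19452 + 19044)*8145 = -408*8145 = -3323160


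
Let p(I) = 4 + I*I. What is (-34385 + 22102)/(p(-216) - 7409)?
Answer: -12283/39251 ≈ -0.31293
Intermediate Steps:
p(I) = 4 + I**2
(-34385 + 22102)/(p(-216) - 7409) = (-34385 + 22102)/((4 + (-216)**2) - 7409) = -12283/((4 + 46656) - 7409) = -12283/(46660 - 7409) = -12283/39251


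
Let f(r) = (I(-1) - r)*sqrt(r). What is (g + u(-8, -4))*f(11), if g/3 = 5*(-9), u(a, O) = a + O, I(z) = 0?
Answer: 1617*sqrt(11) ≈ 5363.0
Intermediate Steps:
u(a, O) = O + a
g = -135 (g = 3*(5*(-9)) = 3*(-45) = -135)
f(r) = -r**(3/2) (f(r) = (0 - r)*sqrt(r) = (-r)*sqrt(r) = -r**(3/2))
(g + u(-8, -4))*f(11) = (-135 + (-4 - 8))*(-11**(3/2)) = (-135 - 12)*(-11*sqrt(11)) = -(-1617)*sqrt(11) = 1617*sqrt(11)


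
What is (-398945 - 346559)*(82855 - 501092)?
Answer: 311797356448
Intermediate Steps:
(-398945 - 346559)*(82855 - 501092) = -745504*(-418237) = 311797356448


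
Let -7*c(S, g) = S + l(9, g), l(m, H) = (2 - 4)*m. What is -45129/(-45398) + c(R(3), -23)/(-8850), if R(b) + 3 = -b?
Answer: 465775333/468734350 ≈ 0.99369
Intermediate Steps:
l(m, H) = -2*m
R(b) = -3 - b
c(S, g) = 18/7 - S/7 (c(S, g) = -(S - 2*9)/7 = -(S - 18)/7 = -(-18 + S)/7 = 18/7 - S/7)
-45129/(-45398) + c(R(3), -23)/(-8850) = -45129/(-45398) + (18/7 - (-3 - 1*3)/7)/(-8850) = -45129*(-1/45398) + (18/7 - (-3 - 3)/7)*(-1/8850) = 45129/45398 + (18/7 - ⅐*(-6))*(-1/8850) = 45129/45398 + (18/7 + 6/7)*(-1/8850) = 45129/45398 + (24/7)*(-1/8850) = 45129/45398 - 4/10325 = 465775333/468734350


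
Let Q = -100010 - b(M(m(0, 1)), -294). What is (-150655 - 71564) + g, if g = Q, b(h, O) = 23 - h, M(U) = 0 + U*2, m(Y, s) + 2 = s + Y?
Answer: -322254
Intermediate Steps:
m(Y, s) = -2 + Y + s (m(Y, s) = -2 + (s + Y) = -2 + (Y + s) = -2 + Y + s)
M(U) = 2*U (M(U) = 0 + 2*U = 2*U)
Q = -100035 (Q = -100010 - (23 - 2*(-2 + 0 + 1)) = -100010 - (23 - 2*(-1)) = -100010 - (23 - 1*(-2)) = -100010 - (23 + 2) = -100010 - 1*25 = -100010 - 25 = -100035)
g = -100035
(-150655 - 71564) + g = (-150655 - 71564) - 100035 = -222219 - 100035 = -322254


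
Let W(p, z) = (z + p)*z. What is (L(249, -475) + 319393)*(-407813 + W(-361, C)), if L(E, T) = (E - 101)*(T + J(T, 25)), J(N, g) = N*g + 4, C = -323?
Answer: 281781975015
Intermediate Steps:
W(p, z) = z*(p + z) (W(p, z) = (p + z)*z = z*(p + z))
J(N, g) = 4 + N*g
L(E, T) = (-101 + E)*(4 + 26*T) (L(E, T) = (E - 101)*(T + (4 + T*25)) = (-101 + E)*(T + (4 + 25*T)) = (-101 + E)*(4 + 26*T))
(L(249, -475) + 319393)*(-407813 + W(-361, C)) = ((-404 - 2626*(-475) + 4*249 + 26*249*(-475)) + 319393)*(-407813 - 323*(-361 - 323)) = ((-404 + 1247350 + 996 - 3075150) + 319393)*(-407813 - 323*(-684)) = (-1827208 + 319393)*(-407813 + 220932) = -1507815*(-186881) = 281781975015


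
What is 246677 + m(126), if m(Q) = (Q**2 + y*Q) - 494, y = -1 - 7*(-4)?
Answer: 265461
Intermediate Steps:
y = 27 (y = -1 + 28 = 27)
m(Q) = -494 + Q**2 + 27*Q (m(Q) = (Q**2 + 27*Q) - 494 = -494 + Q**2 + 27*Q)
246677 + m(126) = 246677 + (-494 + 126**2 + 27*126) = 246677 + (-494 + 15876 + 3402) = 246677 + 18784 = 265461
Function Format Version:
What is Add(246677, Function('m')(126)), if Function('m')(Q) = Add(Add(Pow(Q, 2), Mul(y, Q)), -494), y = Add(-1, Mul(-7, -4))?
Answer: 265461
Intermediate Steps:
y = 27 (y = Add(-1, 28) = 27)
Function('m')(Q) = Add(-494, Pow(Q, 2), Mul(27, Q)) (Function('m')(Q) = Add(Add(Pow(Q, 2), Mul(27, Q)), -494) = Add(-494, Pow(Q, 2), Mul(27, Q)))
Add(246677, Function('m')(126)) = Add(246677, Add(-494, Pow(126, 2), Mul(27, 126))) = Add(246677, Add(-494, 15876, 3402)) = Add(246677, 18784) = 265461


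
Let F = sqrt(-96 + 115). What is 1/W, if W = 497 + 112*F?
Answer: 71/1239 - 16*sqrt(19)/1239 ≈ 0.0010150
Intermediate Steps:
F = sqrt(19) ≈ 4.3589
W = 497 + 112*sqrt(19) ≈ 985.20
1/W = 1/(497 + 112*sqrt(19))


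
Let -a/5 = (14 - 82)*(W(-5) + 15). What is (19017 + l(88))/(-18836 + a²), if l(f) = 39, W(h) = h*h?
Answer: 4764/46235291 ≈ 0.00010304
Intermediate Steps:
W(h) = h²
a = 13600 (a = -5*(14 - 82)*((-5)² + 15) = -(-340)*(25 + 15) = -(-340)*40 = -5*(-2720) = 13600)
(19017 + l(88))/(-18836 + a²) = (19017 + 39)/(-18836 + 13600²) = 19056/(-18836 + 184960000) = 19056/184941164 = 19056*(1/184941164) = 4764/46235291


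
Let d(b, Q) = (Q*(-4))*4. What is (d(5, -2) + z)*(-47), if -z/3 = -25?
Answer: -5029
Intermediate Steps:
d(b, Q) = -16*Q (d(b, Q) = -4*Q*4 = -16*Q)
z = 75 (z = -3*(-25) = 75)
(d(5, -2) + z)*(-47) = (-16*(-2) + 75)*(-47) = (32 + 75)*(-47) = 107*(-47) = -5029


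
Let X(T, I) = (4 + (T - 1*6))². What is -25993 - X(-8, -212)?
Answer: -26093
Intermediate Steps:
X(T, I) = (-2 + T)² (X(T, I) = (4 + (T - 6))² = (4 + (-6 + T))² = (-2 + T)²)
-25993 - X(-8, -212) = -25993 - (-2 - 8)² = -25993 - 1*(-10)² = -25993 - 1*100 = -25993 - 100 = -26093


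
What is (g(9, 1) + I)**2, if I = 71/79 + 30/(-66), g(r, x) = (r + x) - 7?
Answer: 8958049/755161 ≈ 11.862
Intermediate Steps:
g(r, x) = -7 + r + x
I = 386/869 (I = 71*(1/79) + 30*(-1/66) = 71/79 - 5/11 = 386/869 ≈ 0.44419)
(g(9, 1) + I)**2 = ((-7 + 9 + 1) + 386/869)**2 = (3 + 386/869)**2 = (2993/869)**2 = 8958049/755161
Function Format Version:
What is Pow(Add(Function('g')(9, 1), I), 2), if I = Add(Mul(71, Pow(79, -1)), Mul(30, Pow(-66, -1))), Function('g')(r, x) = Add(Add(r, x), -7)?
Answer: Rational(8958049, 755161) ≈ 11.862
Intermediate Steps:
Function('g')(r, x) = Add(-7, r, x)
I = Rational(386, 869) (I = Add(Mul(71, Rational(1, 79)), Mul(30, Rational(-1, 66))) = Add(Rational(71, 79), Rational(-5, 11)) = Rational(386, 869) ≈ 0.44419)
Pow(Add(Function('g')(9, 1), I), 2) = Pow(Add(Add(-7, 9, 1), Rational(386, 869)), 2) = Pow(Add(3, Rational(386, 869)), 2) = Pow(Rational(2993, 869), 2) = Rational(8958049, 755161)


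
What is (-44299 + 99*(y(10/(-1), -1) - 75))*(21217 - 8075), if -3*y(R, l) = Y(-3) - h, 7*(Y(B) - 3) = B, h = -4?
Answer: -4778247212/7 ≈ -6.8261e+8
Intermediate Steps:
Y(B) = 3 + B/7
y(R, l) = -46/21 (y(R, l) = -((3 + (⅐)*(-3)) - 1*(-4))/3 = -((3 - 3/7) + 4)/3 = -(18/7 + 4)/3 = -⅓*46/7 = -46/21)
(-44299 + 99*(y(10/(-1), -1) - 75))*(21217 - 8075) = (-44299 + 99*(-46/21 - 75))*(21217 - 8075) = (-44299 + 99*(-1621/21))*13142 = (-44299 - 53493/7)*13142 = -363586/7*13142 = -4778247212/7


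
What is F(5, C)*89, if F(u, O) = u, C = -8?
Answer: 445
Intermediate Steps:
F(5, C)*89 = 5*89 = 445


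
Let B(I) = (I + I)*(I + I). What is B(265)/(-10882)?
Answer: -140450/5441 ≈ -25.813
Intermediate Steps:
B(I) = 4*I² (B(I) = (2*I)*(2*I) = 4*I²)
B(265)/(-10882) = (4*265²)/(-10882) = (4*70225)*(-1/10882) = 280900*(-1/10882) = -140450/5441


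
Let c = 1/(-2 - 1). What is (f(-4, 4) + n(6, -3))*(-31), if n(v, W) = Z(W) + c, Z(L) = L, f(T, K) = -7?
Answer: 961/3 ≈ 320.33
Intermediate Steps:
c = -⅓ (c = 1/(-3) = -⅓ ≈ -0.33333)
n(v, W) = -⅓ + W (n(v, W) = W - ⅓ = -⅓ + W)
(f(-4, 4) + n(6, -3))*(-31) = (-7 + (-⅓ - 3))*(-31) = (-7 - 10/3)*(-31) = -31/3*(-31) = 961/3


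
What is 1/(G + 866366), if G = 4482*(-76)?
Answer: 1/525734 ≈ 1.9021e-6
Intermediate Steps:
G = -340632
1/(G + 866366) = 1/(-340632 + 866366) = 1/525734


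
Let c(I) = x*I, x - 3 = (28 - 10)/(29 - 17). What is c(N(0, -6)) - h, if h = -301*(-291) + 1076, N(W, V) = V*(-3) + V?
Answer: -88613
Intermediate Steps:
x = 9/2 (x = 3 + (28 - 10)/(29 - 17) = 3 + 18/12 = 3 + 18*(1/12) = 3 + 3/2 = 9/2 ≈ 4.5000)
N(W, V) = -2*V (N(W, V) = -3*V + V = -2*V)
h = 88667 (h = 87591 + 1076 = 88667)
c(I) = 9*I/2
c(N(0, -6)) - h = 9*(-2*(-6))/2 - 1*88667 = (9/2)*12 - 88667 = 54 - 88667 = -88613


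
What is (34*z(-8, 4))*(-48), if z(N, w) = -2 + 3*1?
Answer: -1632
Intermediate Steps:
z(N, w) = 1 (z(N, w) = -2 + 3 = 1)
(34*z(-8, 4))*(-48) = (34*1)*(-48) = 34*(-48) = -1632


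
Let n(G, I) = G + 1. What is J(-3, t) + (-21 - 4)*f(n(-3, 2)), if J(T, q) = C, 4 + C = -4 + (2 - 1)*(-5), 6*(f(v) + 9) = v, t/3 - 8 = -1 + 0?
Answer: 661/3 ≈ 220.33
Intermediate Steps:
t = 21 (t = 24 + 3*(-1 + 0) = 24 + 3*(-1) = 24 - 3 = 21)
n(G, I) = 1 + G
f(v) = -9 + v/6
C = -13 (C = -4 + (-4 + (2 - 1)*(-5)) = -4 + (-4 + 1*(-5)) = -4 + (-4 - 5) = -4 - 9 = -13)
J(T, q) = -13
J(-3, t) + (-21 - 4)*f(n(-3, 2)) = -13 + (-21 - 4)*(-9 + (1 - 3)/6) = -13 - 25*(-9 + (⅙)*(-2)) = -13 - 25*(-9 - ⅓) = -13 - 25*(-28/3) = -13 + 700/3 = 661/3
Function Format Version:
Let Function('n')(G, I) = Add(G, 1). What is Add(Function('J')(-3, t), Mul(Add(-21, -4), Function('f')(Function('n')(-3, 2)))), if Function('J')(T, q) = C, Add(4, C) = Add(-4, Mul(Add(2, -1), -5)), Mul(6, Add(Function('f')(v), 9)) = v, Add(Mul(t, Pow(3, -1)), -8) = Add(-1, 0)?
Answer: Rational(661, 3) ≈ 220.33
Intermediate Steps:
t = 21 (t = Add(24, Mul(3, Add(-1, 0))) = Add(24, Mul(3, -1)) = Add(24, -3) = 21)
Function('n')(G, I) = Add(1, G)
Function('f')(v) = Add(-9, Mul(Rational(1, 6), v))
C = -13 (C = Add(-4, Add(-4, Mul(Add(2, -1), -5))) = Add(-4, Add(-4, Mul(1, -5))) = Add(-4, Add(-4, -5)) = Add(-4, -9) = -13)
Function('J')(T, q) = -13
Add(Function('J')(-3, t), Mul(Add(-21, -4), Function('f')(Function('n')(-3, 2)))) = Add(-13, Mul(Add(-21, -4), Add(-9, Mul(Rational(1, 6), Add(1, -3))))) = Add(-13, Mul(-25, Add(-9, Mul(Rational(1, 6), -2)))) = Add(-13, Mul(-25, Add(-9, Rational(-1, 3)))) = Add(-13, Mul(-25, Rational(-28, 3))) = Add(-13, Rational(700, 3)) = Rational(661, 3)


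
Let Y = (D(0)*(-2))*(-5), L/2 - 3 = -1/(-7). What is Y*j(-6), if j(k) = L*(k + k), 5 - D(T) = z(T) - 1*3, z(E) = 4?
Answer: -21120/7 ≈ -3017.1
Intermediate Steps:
L = 44/7 (L = 6 + 2*(-1/(-7)) = 6 + 2*(-1*(-1/7)) = 6 + 2*(1/7) = 6 + 2/7 = 44/7 ≈ 6.2857)
D(T) = 4 (D(T) = 5 - (4 - 1*3) = 5 - (4 - 3) = 5 - 1*1 = 5 - 1 = 4)
j(k) = 88*k/7 (j(k) = 44*(k + k)/7 = 44*(2*k)/7 = 88*k/7)
Y = 40 (Y = (4*(-2))*(-5) = -8*(-5) = 40)
Y*j(-6) = 40*((88/7)*(-6)) = 40*(-528/7) = -21120/7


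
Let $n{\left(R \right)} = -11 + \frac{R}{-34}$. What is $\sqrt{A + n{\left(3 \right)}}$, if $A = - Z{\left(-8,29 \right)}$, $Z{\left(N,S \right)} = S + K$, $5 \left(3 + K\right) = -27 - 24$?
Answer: $\frac{i \sqrt{777070}}{170} \approx 5.1854 i$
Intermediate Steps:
$n{\left(R \right)} = -11 - \frac{R}{34}$ ($n{\left(R \right)} = -11 + R \left(- \frac{1}{34}\right) = -11 - \frac{R}{34}$)
$K = - \frac{66}{5}$ ($K = -3 + \frac{-27 - 24}{5} = -3 + \frac{1}{5} \left(-51\right) = -3 - \frac{51}{5} = - \frac{66}{5} \approx -13.2$)
$Z{\left(N,S \right)} = - \frac{66}{5} + S$ ($Z{\left(N,S \right)} = S - \frac{66}{5} = - \frac{66}{5} + S$)
$A = - \frac{79}{5}$ ($A = - (- \frac{66}{5} + 29) = \left(-1\right) \frac{79}{5} = - \frac{79}{5} \approx -15.8$)
$\sqrt{A + n{\left(3 \right)}} = \sqrt{- \frac{79}{5} - \frac{377}{34}} = \sqrt{- \frac{4571}{170}} = \frac{i \sqrt{777070}}{170}$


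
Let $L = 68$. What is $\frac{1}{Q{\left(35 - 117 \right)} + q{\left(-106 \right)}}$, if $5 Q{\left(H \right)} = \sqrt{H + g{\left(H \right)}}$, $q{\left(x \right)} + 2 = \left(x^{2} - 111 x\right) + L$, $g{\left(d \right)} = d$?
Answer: $\frac{144175}{3325828941} - \frac{5 i \sqrt{41}}{6651657882} \approx 4.335 \cdot 10^{-5} - 4.8132 \cdot 10^{-9} i$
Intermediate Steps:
$q{\left(x \right)} = 66 + x^{2} - 111 x$ ($q{\left(x \right)} = -2 + \left(\left(x^{2} - 111 x\right) + 68\right) = -2 + \left(68 + x^{2} - 111 x\right) = 66 + x^{2} - 111 x$)
$Q{\left(H \right)} = \frac{\sqrt{2} \sqrt{H}}{5}$ ($Q{\left(H \right)} = \frac{\sqrt{H + H}}{5} = \frac{\sqrt{2 H}}{5} = \frac{\sqrt{2} \sqrt{H}}{5}$)
$\frac{1}{Q{\left(35 - 117 \right)} + q{\left(-106 \right)}} = \frac{1}{\frac{\sqrt{2} \sqrt{35 - 117}}{5} + \left(66 + \left(-106\right)^{2} - -11766\right)} = \frac{1}{\frac{\sqrt{2} \sqrt{-82}}{5} + \left(66 + 11236 + 11766\right)} = \frac{1}{\frac{\sqrt{2} i \sqrt{82}}{5} + 23068} = \frac{1}{\frac{2 i \sqrt{41}}{5} + 23068} = \frac{1}{23068 + \frac{2 i \sqrt{41}}{5}}$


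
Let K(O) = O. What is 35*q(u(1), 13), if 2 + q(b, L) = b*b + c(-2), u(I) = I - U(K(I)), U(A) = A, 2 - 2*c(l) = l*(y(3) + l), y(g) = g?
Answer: 0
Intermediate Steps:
c(l) = 1 - l*(3 + l)/2
u(I) = 0 (u(I) = I - I = 0)
q(b, L) = b² (q(b, L) = -2 + (b*b + (1 - 3/2*(-2) - ½*(-2)²)) = -2 + (b² + (1 + 3 - ½*4)) = -2 + (b² + (1 + 3 - 2)) = -2 + (b² + 2) = -2 + (2 + b²) = b²)
35*q(u(1), 13) = 35*0² = 35*0 = 0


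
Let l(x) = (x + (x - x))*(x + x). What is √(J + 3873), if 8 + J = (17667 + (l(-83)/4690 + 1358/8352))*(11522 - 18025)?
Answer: I*√1561659198451454365/116580 ≈ 10719.0*I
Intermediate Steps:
l(x) = 2*x² (l(x) = (x + 0)*(2*x) = x*(2*x) = 2*x²)
J = -160752633658591/1398960 (J = -8 + (17667 + ((2*(-83)²)/4690 + 1358/8352))*(11522 - 18025) = -8 + (17667 + ((2*6889)*(1/4690) + 1358*(1/8352)))*(-6503) = -8 + (17667 + (13778*(1/4690) + 679/4176))*(-6503) = -8 + (17667 + (6889/2345 + 679/4176))*(-6503) = -8 + (17667 + 30360719/9792720)*(-6503) = -8 + (173038344959/9792720)*(-6503) = -8 - 160752622466911/1398960 = -160752633658591/1398960 ≈ -1.1491e+8)
√(J + 3873) = √(-160752633658591/1398960 + 3873) = √(-160747215486511/1398960) = I*√1561659198451454365/116580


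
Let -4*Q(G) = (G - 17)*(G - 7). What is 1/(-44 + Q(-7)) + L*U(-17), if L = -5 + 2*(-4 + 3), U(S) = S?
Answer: 15231/128 ≈ 118.99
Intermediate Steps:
L = -7 (L = -5 + 2*(-1) = -5 - 2 = -7)
Q(G) = -(-17 + G)*(-7 + G)/4 (Q(G) = -(G - 17)*(G - 7)/4 = -(-17 + G)*(-7 + G)/4)
1/(-44 + Q(-7)) + L*U(-17) = 1/(-44 + (-119/4 + 6*(-7) - 1/4*(-7)**2)) - 7*(-17) = 1/(-44 + (-119/4 - 42 - 1/4*49)) + 119 = 1/(-44 + (-119/4 - 42 - 49/4)) + 119 = 1/(-44 - 84) + 119 = 1/(-128) + 119 = -1/128 + 119 = 15231/128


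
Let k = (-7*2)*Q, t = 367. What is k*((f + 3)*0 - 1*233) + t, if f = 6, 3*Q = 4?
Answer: 14149/3 ≈ 4716.3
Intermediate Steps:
Q = 4/3 (Q = (⅓)*4 = 4/3 ≈ 1.3333)
k = -56/3 (k = -7*2*(4/3) = -14*4/3 = -56/3 ≈ -18.667)
k*((f + 3)*0 - 1*233) + t = -56*((6 + 3)*0 - 1*233)/3 + 367 = -56*(9*0 - 233)/3 + 367 = -56*(0 - 233)/3 + 367 = -56/3*(-233) + 367 = 13048/3 + 367 = 14149/3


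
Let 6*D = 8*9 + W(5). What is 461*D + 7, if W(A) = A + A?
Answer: 18922/3 ≈ 6307.3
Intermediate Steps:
W(A) = 2*A
D = 41/3 (D = (8*9 + 2*5)/6 = (72 + 10)/6 = (⅙)*82 = 41/3 ≈ 13.667)
461*D + 7 = 461*(41/3) + 7 = 18901/3 + 7 = 18922/3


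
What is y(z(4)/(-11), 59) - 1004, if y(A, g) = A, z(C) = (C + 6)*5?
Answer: -11094/11 ≈ -1008.5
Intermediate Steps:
z(C) = 30 + 5*C (z(C) = (6 + C)*5 = 30 + 5*C)
y(z(4)/(-11), 59) - 1004 = (30 + 5*4)/(-11) - 1004 = (30 + 20)*(-1/11) - 1004 = 50*(-1/11) - 1004 = -50/11 - 1004 = -11094/11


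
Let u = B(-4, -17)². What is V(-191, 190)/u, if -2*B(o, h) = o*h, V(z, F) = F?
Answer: 95/578 ≈ 0.16436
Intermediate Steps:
B(o, h) = -h*o/2 (B(o, h) = -o*h/2 = -h*o/2)
u = 1156 (u = (-½*(-17)*(-4))² = (-34)² = 1156)
V(-191, 190)/u = 190/1156 = 190*(1/1156) = 95/578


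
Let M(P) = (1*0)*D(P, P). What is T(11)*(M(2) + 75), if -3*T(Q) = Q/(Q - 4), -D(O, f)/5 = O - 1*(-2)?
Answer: -275/7 ≈ -39.286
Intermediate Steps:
D(O, f) = -10 - 5*O (D(O, f) = -5*(O - 1*(-2)) = -5*(O + 2) = -5*(2 + O) = -10 - 5*O)
M(P) = 0 (M(P) = (1*0)*(-10 - 5*P) = 0*(-10 - 5*P) = 0)
T(Q) = -Q/(3*(-4 + Q)) (T(Q) = -Q/(3*(Q - 4)) = -Q/(3*(-4 + Q)))
T(11)*(M(2) + 75) = (-1*11/(-12 + 3*11))*(0 + 75) = -1*11/(-12 + 33)*75 = -1*11/21*75 = -1*11*1/21*75 = -11/21*75 = -275/7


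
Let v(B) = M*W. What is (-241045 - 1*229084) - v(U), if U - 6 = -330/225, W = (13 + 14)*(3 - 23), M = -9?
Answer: -474989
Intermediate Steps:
W = -540 (W = 27*(-20) = -540)
U = 68/15 (U = 6 - 330/225 = 6 - 330*1/225 = 6 - 22/15 = 68/15 ≈ 4.5333)
v(B) = 4860 (v(B) = -9*(-540) = 4860)
(-241045 - 1*229084) - v(U) = (-241045 - 1*229084) - 1*4860 = (-241045 - 229084) - 4860 = -470129 - 4860 = -474989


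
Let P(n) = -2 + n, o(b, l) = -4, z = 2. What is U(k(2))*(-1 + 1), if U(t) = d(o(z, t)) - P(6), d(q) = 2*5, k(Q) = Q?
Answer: 0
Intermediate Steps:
d(q) = 10
U(t) = 6 (U(t) = 10 - (-2 + 6) = 10 - 1*4 = 10 - 4 = 6)
U(k(2))*(-1 + 1) = 6*(-1 + 1) = 6*0 = 0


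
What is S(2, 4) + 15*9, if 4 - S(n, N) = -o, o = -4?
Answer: 135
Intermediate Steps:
S(n, N) = 0 (S(n, N) = 4 - (-1)*(-4) = 4 - 1*4 = 4 - 4 = 0)
S(2, 4) + 15*9 = 0 + 15*9 = 0 + 135 = 135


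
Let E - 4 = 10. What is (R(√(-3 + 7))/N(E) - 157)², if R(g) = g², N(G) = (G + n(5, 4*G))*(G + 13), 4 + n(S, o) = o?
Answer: 19567813225/793881 ≈ 24648.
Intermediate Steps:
E = 14 (E = 4 + 10 = 14)
n(S, o) = -4 + o
N(G) = (-4 + 5*G)*(13 + G) (N(G) = (G + (-4 + 4*G))*(G + 13) = (-4 + 5*G)*(13 + G))
(R(√(-3 + 7))/N(E) - 157)² = ((√(-3 + 7))²/(-52 + 5*14² + 61*14) - 157)² = ((√4)²/(-52 + 5*196 + 854) - 157)² = (2²/(-52 + 980 + 854) - 157)² = (4/1782 - 157)² = (4*(1/1782) - 157)² = (2/891 - 157)² = (-139885/891)² = 19567813225/793881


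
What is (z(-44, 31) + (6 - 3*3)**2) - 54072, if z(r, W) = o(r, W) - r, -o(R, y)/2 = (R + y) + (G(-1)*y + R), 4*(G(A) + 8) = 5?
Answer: -106973/2 ≈ -53487.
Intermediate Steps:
G(A) = -27/4 (G(A) = -8 + (1/4)*5 = -8 + 5/4 = -27/4)
o(R, y) = -4*R + 23*y/2 (o(R, y) = -2*((R + y) + (-27*y/4 + R)) = -2*((R + y) + (R - 27*y/4)) = -2*(2*R - 23*y/4) = -4*R + 23*y/2)
z(r, W) = -5*r + 23*W/2 (z(r, W) = (-4*r + 23*W/2) - r = -5*r + 23*W/2)
(z(-44, 31) + (6 - 3*3)**2) - 54072 = ((-5*(-44) + (23/2)*31) + (6 - 3*3)**2) - 54072 = ((220 + 713/2) + (6 - 9)**2) - 54072 = (1153/2 + (-3)**2) - 54072 = (1153/2 + 9) - 54072 = 1171/2 - 54072 = -106973/2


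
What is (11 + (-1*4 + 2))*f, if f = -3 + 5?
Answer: 18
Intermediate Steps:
f = 2
(11 + (-1*4 + 2))*f = (11 + (-1*4 + 2))*2 = (11 + (-4 + 2))*2 = (11 - 2)*2 = 9*2 = 18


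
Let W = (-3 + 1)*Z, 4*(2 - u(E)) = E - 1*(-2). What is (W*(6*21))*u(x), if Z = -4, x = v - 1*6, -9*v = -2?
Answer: 2968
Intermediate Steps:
v = 2/9 (v = -1/9*(-2) = 2/9 ≈ 0.22222)
x = -52/9 (x = 2/9 - 1*6 = 2/9 - 6 = -52/9 ≈ -5.7778)
u(E) = 3/2 - E/4 (u(E) = 2 - (E - 1*(-2))/4 = 2 - (E + 2)/4 = 2 - (2 + E)/4 = 2 + (-1/2 - E/4) = 3/2 - E/4)
W = 8 (W = (-3 + 1)*(-4) = -2*(-4) = 8)
(W*(6*21))*u(x) = (8*(6*21))*(3/2 - 1/4*(-52/9)) = (8*126)*(3/2 + 13/9) = 1008*(53/18) = 2968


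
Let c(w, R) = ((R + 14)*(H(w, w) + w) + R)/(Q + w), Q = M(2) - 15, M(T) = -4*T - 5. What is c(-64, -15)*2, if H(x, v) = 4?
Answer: -45/46 ≈ -0.97826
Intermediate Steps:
M(T) = -5 - 4*T
Q = -28 (Q = (-5 - 4*2) - 15 = (-5 - 8) - 15 = -13 - 15 = -28)
c(w, R) = (R + (4 + w)*(14 + R))/(-28 + w) (c(w, R) = ((R + 14)*(4 + w) + R)/(-28 + w) = ((14 + R)*(4 + w) + R)/(-28 + w) = ((4 + w)*(14 + R) + R)/(-28 + w) = (R + (4 + w)*(14 + R))/(-28 + w))
c(-64, -15)*2 = ((56 + 5*(-15) + 14*(-64) - 15*(-64))/(-28 - 64))*2 = ((56 - 75 - 896 + 960)/(-92))*2 = -1/92*45*2 = -45/92*2 = -45/46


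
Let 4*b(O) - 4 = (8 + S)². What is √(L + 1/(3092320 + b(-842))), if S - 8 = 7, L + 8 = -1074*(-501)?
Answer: √82330702036484029206/12369813 ≈ 733.53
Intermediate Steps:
L = 538066 (L = -8 - 1074*(-501) = -8 + 538074 = 538066)
S = 15 (S = 8 + 7 = 15)
b(O) = 533/4 (b(O) = 1 + (8 + 15)²/4 = 1 + (¼)*23² = 1 + (¼)*529 = 1 + 529/4 = 533/4)
√(L + 1/(3092320 + b(-842))) = √(538066 + 1/(3092320 + 533/4)) = √(538066 + 1/(12369813/4)) = √(538066 + 4/12369813) = √(6655775801662/12369813) = √82330702036484029206/12369813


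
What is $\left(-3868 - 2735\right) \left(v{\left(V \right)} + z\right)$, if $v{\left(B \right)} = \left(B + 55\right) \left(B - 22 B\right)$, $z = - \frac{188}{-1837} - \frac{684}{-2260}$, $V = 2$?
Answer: $\frac{16403992844469}{1037905} \approx 1.5805 \cdot 10^{7}$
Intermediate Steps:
$z = \frac{420347}{1037905}$ ($z = \left(-188\right) \left(- \frac{1}{1837}\right) - - \frac{171}{565} = \frac{188}{1837} + \frac{171}{565} = \frac{420347}{1037905} \approx 0.405$)
$v{\left(B \right)} = - 21 B \left(55 + B\right)$ ($v{\left(B \right)} = \left(55 + B\right) \left(- 21 B\right) = - 21 B \left(55 + B\right)$)
$\left(-3868 - 2735\right) \left(v{\left(V \right)} + z\right) = \left(-3868 - 2735\right) \left(\left(-21\right) 2 \left(55 + 2\right) + \frac{420347}{1037905}\right) = - 6603 \left(\left(-21\right) 2 \cdot 57 + \frac{420347}{1037905}\right) = - 6603 \left(-2394 + \frac{420347}{1037905}\right) = \left(-6603\right) \left(- \frac{2484324223}{1037905}\right) = \frac{16403992844469}{1037905}$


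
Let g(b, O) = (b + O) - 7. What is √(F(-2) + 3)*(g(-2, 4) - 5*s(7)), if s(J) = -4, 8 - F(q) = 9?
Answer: 15*√2 ≈ 21.213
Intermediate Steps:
F(q) = -1 (F(q) = 8 - 1*9 = 8 - 9 = -1)
g(b, O) = -7 + O + b (g(b, O) = (O + b) - 7 = -7 + O + b)
√(F(-2) + 3)*(g(-2, 4) - 5*s(7)) = √(-1 + 3)*((-7 + 4 - 2) - 5*(-4)) = √2*(-5 + 20) = √2*15 = 15*√2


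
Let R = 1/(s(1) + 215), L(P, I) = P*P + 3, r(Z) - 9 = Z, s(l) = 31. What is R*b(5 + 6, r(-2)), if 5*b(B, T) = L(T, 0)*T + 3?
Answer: 367/1230 ≈ 0.29837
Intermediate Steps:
r(Z) = 9 + Z
L(P, I) = 3 + P**2 (L(P, I) = P**2 + 3 = 3 + P**2)
b(B, T) = 3/5 + T*(3 + T**2)/5 (b(B, T) = ((3 + T**2)*T + 3)/5 = (T*(3 + T**2) + 3)/5 = (3 + T*(3 + T**2))/5 = 3/5 + T*(3 + T**2)/5)
R = 1/246 (R = 1/(31 + 215) = 1/246 ≈ 0.0040650)
R*b(5 + 6, r(-2)) = (3/5 + (9 - 2)*(3 + (9 - 2)**2)/5)/246 = (3/5 + (1/5)*7*(3 + 7**2))/246 = (3/5 + (1/5)*7*(3 + 49))/246 = (3/5 + (1/5)*7*52)/246 = (3/5 + 364/5)/246 = (1/246)*(367/5) = 367/1230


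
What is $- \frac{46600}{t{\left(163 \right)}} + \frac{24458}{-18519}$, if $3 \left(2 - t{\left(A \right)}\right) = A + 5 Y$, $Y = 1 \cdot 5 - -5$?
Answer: $\frac{287099266}{425937} \approx 674.04$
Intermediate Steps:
$Y = 10$ ($Y = 5 + 5 = 10$)
$t{\left(A \right)} = - \frac{44}{3} - \frac{A}{3}$ ($t{\left(A \right)} = 2 - \frac{A + 5 \cdot 10}{3} = 2 - \frac{A + 50}{3} = 2 - \frac{50 + A}{3} = 2 - \left(\frac{50}{3} + \frac{A}{3}\right) = - \frac{44}{3} - \frac{A}{3}$)
$- \frac{46600}{t{\left(163 \right)}} + \frac{24458}{-18519} = - \frac{46600}{- \frac{44}{3} - \frac{163}{3}} + \frac{24458}{-18519} = - \frac{46600}{- \frac{44}{3} - \frac{163}{3}} + 24458 \left(- \frac{1}{18519}\right) = - \frac{46600}{-69} - \frac{24458}{18519} = \left(-46600\right) \left(- \frac{1}{69}\right) - \frac{24458}{18519} = \frac{46600}{69} - \frac{24458}{18519} = \frac{287099266}{425937}$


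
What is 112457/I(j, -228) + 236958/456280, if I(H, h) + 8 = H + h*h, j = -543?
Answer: 31749670387/11733924620 ≈ 2.7058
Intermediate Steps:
I(H, h) = -8 + H + h² (I(H, h) = -8 + (H + h*h) = -8 + (H + h²) = -8 + H + h²)
112457/I(j, -228) + 236958/456280 = 112457/(-8 - 543 + (-228)²) + 236958/456280 = 112457/(-8 - 543 + 51984) + 236958*(1/456280) = 112457/51433 + 118479/228140 = 31749670387/11733924620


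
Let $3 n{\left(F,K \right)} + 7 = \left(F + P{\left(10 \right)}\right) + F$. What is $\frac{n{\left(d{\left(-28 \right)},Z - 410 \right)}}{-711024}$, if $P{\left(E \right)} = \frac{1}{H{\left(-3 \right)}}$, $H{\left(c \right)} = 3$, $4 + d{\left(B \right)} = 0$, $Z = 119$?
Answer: $\frac{11}{1599804} \approx 6.8758 \cdot 10^{-6}$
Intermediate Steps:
$d{\left(B \right)} = -4$ ($d{\left(B \right)} = -4 + 0 = -4$)
$P{\left(E \right)} = \frac{1}{3}$
$n{\left(F,K \right)} = - \frac{20}{9} + \frac{2 F}{3}$ ($n{\left(F,K \right)} = - \frac{7}{3} + \frac{\left(F + \frac{1}{3}\right) + F}{3} = - \frac{7}{3} + \frac{\left(\frac{1}{3} + F\right) + F}{3} = - \frac{7}{3} + \frac{\frac{1}{3} + 2 F}{3} = - \frac{7}{3} + \left(\frac{1}{9} + \frac{2 F}{3}\right) = - \frac{20}{9} + \frac{2 F}{3}$)
$\frac{n{\left(d{\left(-28 \right)},Z - 410 \right)}}{-711024} = \frac{- \frac{20}{9} + \frac{2}{3} \left(-4\right)}{-711024} = \left(- \frac{20}{9} - \frac{8}{3}\right) \left(- \frac{1}{711024}\right) = \left(- \frac{44}{9}\right) \left(- \frac{1}{711024}\right) = \frac{11}{1599804}$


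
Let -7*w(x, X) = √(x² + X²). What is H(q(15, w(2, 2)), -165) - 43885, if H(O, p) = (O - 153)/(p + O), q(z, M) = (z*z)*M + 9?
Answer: -479960582/10937 + 525*√2/10937 ≈ -43884.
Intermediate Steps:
w(x, X) = -√(X² + x²)/7 (w(x, X) = -√(x² + X²)/7 = -√(X² + x²)/7)
q(z, M) = 9 + M*z² (q(z, M) = z²*M + 9 = M*z² + 9 = 9 + M*z²)
H(O, p) = (-153 + O)/(O + p)
H(q(15, w(2, 2)), -165) - 43885 = (-153 + (9 - √(2² + 2²)/7*15²))/((9 - √(2² + 2²)/7*15²) - 165) - 43885 = (-153 + (9 - √(4 + 4)/7*225))/((9 - √(4 + 4)/7*225) - 165) - 43885 = (-153 + (9 - 2*√2/7*225))/((9 - 2*√2/7*225) - 165) - 43885 = (-153 + (9 - 450*√2/7))/((9 - 450*√2/7) - 165) - 43885 = (-144 - 450*√2/7)/(-156 - 450*√2/7) - 43885 = -43885 + (-144 - 450*√2/7)/(-156 - 450*√2/7)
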